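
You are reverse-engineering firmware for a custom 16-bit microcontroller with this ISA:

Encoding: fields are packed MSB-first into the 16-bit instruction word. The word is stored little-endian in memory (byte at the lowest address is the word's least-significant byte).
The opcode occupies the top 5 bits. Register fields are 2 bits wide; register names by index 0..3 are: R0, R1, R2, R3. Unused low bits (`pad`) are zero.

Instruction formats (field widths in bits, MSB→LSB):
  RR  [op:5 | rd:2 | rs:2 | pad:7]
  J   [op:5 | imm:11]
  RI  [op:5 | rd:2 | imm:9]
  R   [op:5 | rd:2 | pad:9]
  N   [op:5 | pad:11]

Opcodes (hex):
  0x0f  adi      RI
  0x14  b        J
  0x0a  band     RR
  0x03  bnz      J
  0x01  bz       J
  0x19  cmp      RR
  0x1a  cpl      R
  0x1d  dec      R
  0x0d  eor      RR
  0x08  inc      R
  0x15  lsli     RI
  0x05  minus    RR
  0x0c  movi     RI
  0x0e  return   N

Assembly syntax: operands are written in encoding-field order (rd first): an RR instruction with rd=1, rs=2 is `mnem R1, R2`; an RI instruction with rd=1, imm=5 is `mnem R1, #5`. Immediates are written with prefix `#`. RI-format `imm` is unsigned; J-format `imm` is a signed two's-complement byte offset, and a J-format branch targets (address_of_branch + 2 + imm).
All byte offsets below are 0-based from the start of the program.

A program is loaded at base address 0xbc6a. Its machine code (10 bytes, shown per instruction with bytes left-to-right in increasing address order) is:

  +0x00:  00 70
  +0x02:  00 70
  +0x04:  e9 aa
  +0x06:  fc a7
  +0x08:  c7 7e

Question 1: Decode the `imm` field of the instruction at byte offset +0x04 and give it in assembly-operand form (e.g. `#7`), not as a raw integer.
#233

off 0x04: read e9 aa as little → 0xaae9
  op=0xaae9>>11=0x15 ⇒ lsli (RI)
  rd: (w>>9)&0x3=0x1 → R1
  imm: (w>>0)&0x1ff=0xe9 → #233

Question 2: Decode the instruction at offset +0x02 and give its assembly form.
return

off 0x02: read 00 70 as little → 0x7000
  op=0x7000>>11=0xe ⇒ return (N)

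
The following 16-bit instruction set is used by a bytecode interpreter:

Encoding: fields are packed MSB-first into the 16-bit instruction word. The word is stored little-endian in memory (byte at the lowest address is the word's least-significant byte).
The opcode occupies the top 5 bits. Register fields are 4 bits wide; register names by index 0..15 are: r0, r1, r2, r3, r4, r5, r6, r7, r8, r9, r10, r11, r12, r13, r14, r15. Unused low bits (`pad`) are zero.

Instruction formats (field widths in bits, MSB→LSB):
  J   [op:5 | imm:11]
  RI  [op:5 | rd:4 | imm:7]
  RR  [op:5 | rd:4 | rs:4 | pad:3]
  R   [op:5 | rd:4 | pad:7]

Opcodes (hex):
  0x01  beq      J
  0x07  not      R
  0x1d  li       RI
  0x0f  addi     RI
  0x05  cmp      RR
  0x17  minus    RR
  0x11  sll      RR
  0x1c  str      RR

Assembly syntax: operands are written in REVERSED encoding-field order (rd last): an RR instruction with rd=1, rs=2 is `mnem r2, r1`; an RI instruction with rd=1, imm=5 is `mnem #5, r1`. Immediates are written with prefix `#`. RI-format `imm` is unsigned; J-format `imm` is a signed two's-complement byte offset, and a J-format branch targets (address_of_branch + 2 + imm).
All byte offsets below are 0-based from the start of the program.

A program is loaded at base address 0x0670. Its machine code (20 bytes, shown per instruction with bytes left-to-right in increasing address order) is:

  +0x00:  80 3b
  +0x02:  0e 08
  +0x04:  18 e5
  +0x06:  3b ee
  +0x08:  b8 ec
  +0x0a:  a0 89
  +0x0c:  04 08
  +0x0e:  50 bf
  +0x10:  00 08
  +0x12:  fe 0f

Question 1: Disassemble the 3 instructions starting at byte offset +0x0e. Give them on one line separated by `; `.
off 0x0e: read 50 bf as little → 0xbf50
  top 5b → 0x17 → minus [RR]
  [10:7] rd=14 = r14
  [6:3] rs=10 = r10
off 0x10: read 00 08 as little → 0x0800
  top 5b → 0x1 → beq [J]
  [10:0] imm=0 = #0
off 0x12: read fe 0f as little → 0x0ffe
  top 5b → 0x1 → beq [J]
  [10:0] imm=2046 (s11→-2) = #-2

minus r10, r14; beq #0; beq #-2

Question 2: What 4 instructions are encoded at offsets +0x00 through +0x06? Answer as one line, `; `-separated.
not r7; beq #14; str r3, r10; li #59, r12

+0x00: 80 3b ⇒ word 0x3b80 (little)
  top 5b → 0x7 → not [R]
  [10:7] rd=7 = r7
+0x02: 0e 08 ⇒ word 0x080e (little)
  top 5b → 0x1 → beq [J]
  [10:0] imm=14 = #14
+0x04: 18 e5 ⇒ word 0xe518 (little)
  top 5b → 0x1c → str [RR]
  [10:7] rd=10 = r10
  [6:3] rs=3 = r3
+0x06: 3b ee ⇒ word 0xee3b (little)
  top 5b → 0x1d → li [RI]
  [10:7] rd=12 = r12
  [6:0] imm=59 = #59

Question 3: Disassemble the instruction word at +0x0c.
[0c] 04 08 → 0x0804
  top 5b → 0x1 → beq [J]
  imm@[10:0]=0x4 ⇒ #4

beq #4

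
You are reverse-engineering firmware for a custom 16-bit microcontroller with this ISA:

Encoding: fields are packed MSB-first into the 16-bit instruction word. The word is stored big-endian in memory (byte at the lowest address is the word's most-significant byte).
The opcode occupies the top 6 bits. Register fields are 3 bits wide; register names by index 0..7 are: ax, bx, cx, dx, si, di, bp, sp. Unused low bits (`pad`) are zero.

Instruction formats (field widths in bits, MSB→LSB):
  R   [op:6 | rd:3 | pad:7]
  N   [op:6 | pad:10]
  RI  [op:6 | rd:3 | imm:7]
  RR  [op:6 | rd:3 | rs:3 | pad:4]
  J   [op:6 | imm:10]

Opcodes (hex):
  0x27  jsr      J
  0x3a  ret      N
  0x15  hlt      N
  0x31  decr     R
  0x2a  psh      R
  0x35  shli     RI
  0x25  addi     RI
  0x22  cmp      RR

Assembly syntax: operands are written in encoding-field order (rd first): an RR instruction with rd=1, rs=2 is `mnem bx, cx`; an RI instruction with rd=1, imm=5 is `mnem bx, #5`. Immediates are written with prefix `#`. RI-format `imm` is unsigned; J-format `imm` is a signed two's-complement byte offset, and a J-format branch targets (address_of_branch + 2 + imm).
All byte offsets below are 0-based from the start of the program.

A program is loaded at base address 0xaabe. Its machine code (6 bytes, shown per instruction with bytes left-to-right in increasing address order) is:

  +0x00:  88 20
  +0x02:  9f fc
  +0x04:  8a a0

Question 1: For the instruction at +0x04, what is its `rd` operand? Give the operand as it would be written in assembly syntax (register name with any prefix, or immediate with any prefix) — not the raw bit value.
di

+0x04: 8a a0 ⇒ word 0x8aa0 (big)
  top 6b → 0x22 → cmp [RR]
  rd: (w>>7)&0x7=0x5 → di
  rs: (w>>4)&0x7=0x2 → cx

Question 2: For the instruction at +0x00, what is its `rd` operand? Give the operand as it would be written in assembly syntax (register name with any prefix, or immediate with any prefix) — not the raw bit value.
off 0x00: read 88 20 as big → 0x8820
  top 6b → 0x22 → cmp [RR]
  rd: (w>>7)&0x7=0x0 → ax
  rs: (w>>4)&0x7=0x2 → cx

ax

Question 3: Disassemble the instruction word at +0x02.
@+02  big-endian(9f fc) = 0x9ffc
  op=0x9ffc>>10=0x27 ⇒ jsr (J)
  imm: (w>>0)&0x3ff=0x3fc (s10→-4) → #-4

jsr #-4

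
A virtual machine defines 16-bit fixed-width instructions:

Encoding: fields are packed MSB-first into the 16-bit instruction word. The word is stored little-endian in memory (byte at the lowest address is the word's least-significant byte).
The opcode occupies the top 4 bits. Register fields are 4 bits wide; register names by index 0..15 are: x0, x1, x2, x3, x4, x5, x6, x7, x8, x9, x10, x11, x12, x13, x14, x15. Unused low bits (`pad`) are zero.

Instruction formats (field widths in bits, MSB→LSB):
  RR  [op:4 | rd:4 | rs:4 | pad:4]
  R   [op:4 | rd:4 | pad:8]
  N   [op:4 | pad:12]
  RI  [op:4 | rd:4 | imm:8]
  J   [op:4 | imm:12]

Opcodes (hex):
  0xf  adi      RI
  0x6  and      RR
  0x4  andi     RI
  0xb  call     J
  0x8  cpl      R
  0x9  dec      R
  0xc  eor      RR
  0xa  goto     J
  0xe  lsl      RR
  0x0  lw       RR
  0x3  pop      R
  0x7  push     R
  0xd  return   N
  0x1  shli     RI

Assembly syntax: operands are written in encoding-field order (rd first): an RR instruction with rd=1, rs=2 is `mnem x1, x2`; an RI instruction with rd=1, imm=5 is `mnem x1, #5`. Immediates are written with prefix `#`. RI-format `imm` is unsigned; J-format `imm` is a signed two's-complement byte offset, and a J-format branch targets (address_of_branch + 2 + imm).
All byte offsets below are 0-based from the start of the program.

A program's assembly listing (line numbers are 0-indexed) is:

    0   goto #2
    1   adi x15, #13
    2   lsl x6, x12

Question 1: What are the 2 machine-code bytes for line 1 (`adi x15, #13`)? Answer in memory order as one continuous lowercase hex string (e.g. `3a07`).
0dff

line 1 (adi): pack op=0xf:4|rd=15:4|imm=13:8 = 0xff0d; little→ 0d ff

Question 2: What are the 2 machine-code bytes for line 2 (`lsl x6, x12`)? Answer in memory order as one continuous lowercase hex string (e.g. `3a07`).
line 2 (lsl): pack op=0xe:4|rd=6:4|rs=12:4|pad=0:4 = 0xe6c0; little→ c0 e6

c0e6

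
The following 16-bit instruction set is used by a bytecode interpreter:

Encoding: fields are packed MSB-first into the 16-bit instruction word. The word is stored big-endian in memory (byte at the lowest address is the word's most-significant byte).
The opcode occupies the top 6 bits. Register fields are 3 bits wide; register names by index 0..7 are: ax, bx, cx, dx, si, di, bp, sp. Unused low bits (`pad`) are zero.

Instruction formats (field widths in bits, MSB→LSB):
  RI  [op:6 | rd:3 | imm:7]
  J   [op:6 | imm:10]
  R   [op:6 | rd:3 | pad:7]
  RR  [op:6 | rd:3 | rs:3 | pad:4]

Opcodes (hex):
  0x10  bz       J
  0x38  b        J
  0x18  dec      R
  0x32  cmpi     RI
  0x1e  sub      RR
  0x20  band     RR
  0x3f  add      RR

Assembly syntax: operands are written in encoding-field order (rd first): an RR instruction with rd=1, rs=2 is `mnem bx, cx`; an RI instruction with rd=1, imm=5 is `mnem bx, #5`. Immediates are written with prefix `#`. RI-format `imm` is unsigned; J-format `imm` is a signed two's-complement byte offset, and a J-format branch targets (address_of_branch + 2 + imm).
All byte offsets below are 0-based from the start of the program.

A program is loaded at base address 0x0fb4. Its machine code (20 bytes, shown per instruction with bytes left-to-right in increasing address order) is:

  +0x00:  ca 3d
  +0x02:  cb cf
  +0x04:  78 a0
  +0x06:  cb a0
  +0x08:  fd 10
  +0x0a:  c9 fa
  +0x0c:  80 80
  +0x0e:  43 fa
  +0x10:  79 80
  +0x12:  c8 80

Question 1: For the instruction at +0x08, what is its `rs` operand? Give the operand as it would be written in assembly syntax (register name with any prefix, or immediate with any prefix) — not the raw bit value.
bx

off 0x08: read fd 10 as big → 0xfd10
  top 6b → 0x3f → add [RR]
  rd: (w>>7)&0x7=0x2 → cx
  rs: (w>>4)&0x7=0x1 → bx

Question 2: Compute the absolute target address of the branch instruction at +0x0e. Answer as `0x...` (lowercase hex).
0x0fbe

+0x0e: 43 fa ⇒ word 0x43fa (big)
  opcode bits[15:10]=0x10: bz/J
  [9:0] imm=1018 (s10→-6) = #-6
  target = base 0x0fb4 + off 0x0e + 2 + imm -6 = 0x0fbe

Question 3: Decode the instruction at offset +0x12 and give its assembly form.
cmpi bx, #0

off 0x12: read c8 80 as big → 0xc880
  opcode bits[15:10]=0x32: cmpi/RI
  [9:7] rd=1 = bx
  [6:0] imm=0 = #0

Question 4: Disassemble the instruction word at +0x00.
@+00  big-endian(ca 3d) = 0xca3d
  top 6b → 0x32 → cmpi [RI]
  [9:7] rd=4 = si
  [6:0] imm=61 = #61

cmpi si, #61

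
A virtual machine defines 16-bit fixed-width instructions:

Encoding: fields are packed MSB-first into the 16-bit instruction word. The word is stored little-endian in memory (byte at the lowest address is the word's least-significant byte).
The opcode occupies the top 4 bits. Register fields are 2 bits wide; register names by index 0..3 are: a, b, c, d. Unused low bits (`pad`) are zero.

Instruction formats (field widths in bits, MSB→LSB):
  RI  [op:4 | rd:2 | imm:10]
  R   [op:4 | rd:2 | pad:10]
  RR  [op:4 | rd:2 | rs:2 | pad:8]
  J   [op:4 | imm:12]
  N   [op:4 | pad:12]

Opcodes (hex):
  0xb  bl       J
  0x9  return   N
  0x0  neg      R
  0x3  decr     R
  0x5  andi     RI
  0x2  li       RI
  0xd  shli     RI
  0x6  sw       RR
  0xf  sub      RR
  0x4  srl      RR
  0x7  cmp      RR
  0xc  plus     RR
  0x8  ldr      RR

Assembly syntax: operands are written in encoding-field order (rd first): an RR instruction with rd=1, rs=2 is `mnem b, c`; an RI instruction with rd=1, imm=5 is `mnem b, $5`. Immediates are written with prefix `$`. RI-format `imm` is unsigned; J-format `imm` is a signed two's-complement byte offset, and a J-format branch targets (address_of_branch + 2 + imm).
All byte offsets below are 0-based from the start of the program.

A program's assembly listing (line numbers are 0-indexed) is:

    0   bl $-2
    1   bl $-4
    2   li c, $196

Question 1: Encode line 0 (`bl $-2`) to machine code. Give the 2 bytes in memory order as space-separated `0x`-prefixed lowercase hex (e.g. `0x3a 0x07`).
0xfe 0xbf

line 0 (bl): pack op=0xb:4|imm=-2:12 = 0xbffe; little→ fe bf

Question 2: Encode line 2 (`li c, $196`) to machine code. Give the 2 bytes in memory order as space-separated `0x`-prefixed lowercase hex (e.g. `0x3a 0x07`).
0xc4 0x28

L2: li op=0x2:4|rd=2:2|imm=196:10 ⇒ 0x28c4 ⇒ little c4 28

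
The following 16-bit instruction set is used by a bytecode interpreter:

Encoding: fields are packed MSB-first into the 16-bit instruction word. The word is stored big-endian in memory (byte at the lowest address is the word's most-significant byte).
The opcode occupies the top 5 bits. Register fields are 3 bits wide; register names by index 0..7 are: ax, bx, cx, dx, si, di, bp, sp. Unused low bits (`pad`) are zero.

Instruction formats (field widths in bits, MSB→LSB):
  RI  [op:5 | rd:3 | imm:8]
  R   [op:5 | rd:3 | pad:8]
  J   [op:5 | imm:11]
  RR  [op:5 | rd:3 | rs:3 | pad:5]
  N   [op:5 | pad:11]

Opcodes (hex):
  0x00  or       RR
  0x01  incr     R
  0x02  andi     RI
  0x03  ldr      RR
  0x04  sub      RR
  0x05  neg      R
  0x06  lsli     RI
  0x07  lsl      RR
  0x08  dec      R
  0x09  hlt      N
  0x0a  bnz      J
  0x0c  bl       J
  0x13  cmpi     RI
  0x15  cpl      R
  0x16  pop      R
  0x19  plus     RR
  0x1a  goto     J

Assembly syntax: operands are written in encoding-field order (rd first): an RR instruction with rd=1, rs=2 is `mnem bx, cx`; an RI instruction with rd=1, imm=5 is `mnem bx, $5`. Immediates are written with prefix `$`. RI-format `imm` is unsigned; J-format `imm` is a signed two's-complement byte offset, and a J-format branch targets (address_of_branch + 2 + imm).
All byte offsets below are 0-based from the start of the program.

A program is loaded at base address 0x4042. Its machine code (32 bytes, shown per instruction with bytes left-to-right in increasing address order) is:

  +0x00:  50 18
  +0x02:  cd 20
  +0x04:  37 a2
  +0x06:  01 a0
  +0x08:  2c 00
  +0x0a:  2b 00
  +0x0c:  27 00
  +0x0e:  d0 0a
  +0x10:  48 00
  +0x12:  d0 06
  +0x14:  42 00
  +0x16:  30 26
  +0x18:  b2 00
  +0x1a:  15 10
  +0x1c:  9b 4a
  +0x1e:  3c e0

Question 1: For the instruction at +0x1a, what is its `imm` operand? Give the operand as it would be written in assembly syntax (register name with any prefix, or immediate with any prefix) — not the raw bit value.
+0x1a: 15 10 ⇒ word 0x1510 (big)
  op=0x1510>>11=0x2 ⇒ andi (RI)
  rd: (w>>8)&0x7=0x5 → di
  imm: (w>>0)&0xff=0x10 → $16

$16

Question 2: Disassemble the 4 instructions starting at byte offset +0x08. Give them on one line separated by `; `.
off 0x08: read 2c 00 as big → 0x2c00
  op=0x2c00>>11=0x5 ⇒ neg (R)
  rd: (w>>8)&0x7=0x4 → si
off 0x0a: read 2b 00 as big → 0x2b00
  op=0x2b00>>11=0x5 ⇒ neg (R)
  rd: (w>>8)&0x7=0x3 → dx
off 0x0c: read 27 00 as big → 0x2700
  op=0x2700>>11=0x4 ⇒ sub (RR)
  rd: (w>>8)&0x7=0x7 → sp
  rs: (w>>5)&0x7=0x0 → ax
off 0x0e: read d0 0a as big → 0xd00a
  op=0xd00a>>11=0x1a ⇒ goto (J)
  imm: (w>>0)&0x7ff=0xa → $10

neg si; neg dx; sub sp, ax; goto $10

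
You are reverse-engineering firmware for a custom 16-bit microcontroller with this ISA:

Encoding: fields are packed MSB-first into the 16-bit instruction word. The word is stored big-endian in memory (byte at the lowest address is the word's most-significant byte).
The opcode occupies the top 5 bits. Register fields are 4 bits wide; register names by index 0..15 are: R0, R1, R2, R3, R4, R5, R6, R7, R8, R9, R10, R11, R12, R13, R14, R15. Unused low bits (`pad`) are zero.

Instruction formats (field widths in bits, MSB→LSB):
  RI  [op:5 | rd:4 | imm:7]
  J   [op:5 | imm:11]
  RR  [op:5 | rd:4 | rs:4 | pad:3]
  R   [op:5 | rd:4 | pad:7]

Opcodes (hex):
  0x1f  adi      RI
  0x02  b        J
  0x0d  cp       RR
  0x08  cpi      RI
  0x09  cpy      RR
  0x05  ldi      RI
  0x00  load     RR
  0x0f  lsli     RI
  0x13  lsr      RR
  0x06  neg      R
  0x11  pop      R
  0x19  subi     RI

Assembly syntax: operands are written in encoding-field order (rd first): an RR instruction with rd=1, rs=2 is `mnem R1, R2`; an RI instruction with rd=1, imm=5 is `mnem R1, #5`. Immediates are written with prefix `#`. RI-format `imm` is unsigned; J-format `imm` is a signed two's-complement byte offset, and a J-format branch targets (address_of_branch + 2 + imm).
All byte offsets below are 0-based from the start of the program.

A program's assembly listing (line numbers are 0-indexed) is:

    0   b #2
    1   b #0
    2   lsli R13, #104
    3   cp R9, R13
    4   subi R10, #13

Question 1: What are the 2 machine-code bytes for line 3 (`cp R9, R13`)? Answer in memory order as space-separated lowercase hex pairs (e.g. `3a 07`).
L3: cp op=0xd:5|rd=9:4|rs=13:4|pad=0:3 ⇒ 0x6ce8 ⇒ big 6c e8

6c e8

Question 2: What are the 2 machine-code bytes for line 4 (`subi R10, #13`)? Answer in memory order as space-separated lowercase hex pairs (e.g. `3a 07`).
line 4 (subi): pack op=0x19:5|rd=10:4|imm=13:7 = 0xcd0d; big→ cd 0d

cd 0d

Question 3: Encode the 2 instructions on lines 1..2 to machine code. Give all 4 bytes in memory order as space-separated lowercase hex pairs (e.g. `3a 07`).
10 00 7e e8

1. b fields op=0x2:5|imm=0:11 → word 1000h → 10 00
2. lsli fields op=0xf:5|rd=13:4|imm=104:7 → word 7ee8h → 7e e8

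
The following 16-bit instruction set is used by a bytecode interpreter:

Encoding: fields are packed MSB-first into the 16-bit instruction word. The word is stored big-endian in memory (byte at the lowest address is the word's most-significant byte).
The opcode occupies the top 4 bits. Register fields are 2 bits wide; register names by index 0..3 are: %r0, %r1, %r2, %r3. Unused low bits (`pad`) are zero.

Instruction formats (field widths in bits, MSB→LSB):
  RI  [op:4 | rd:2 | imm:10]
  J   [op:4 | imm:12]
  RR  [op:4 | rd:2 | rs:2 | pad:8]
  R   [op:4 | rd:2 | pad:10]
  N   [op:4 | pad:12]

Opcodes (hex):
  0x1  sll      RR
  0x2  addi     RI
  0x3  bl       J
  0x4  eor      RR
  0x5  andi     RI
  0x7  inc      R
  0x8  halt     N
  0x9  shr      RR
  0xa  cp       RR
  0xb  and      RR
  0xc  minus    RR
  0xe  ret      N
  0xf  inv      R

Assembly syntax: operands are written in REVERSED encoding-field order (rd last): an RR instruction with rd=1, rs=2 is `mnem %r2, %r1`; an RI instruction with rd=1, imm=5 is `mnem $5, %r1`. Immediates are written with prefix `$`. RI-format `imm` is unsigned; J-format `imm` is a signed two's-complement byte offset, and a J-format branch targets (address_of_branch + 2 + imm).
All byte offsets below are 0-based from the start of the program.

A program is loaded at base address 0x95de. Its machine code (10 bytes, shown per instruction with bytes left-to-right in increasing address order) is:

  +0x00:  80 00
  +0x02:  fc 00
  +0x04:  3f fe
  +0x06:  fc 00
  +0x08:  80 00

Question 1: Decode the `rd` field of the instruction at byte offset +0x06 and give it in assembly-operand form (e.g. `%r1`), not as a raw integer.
%r3

[06] fc 00 → 0xfc00
  opcode bits[15:12]=0xf: inv/R
  rd: (w>>10)&0x3=0x3 → %r3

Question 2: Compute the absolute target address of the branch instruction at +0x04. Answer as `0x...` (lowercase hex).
+0x04: 3f fe ⇒ word 0x3ffe (big)
  top 4b → 0x3 → bl [J]
  [11:0] imm=4094 (s12→-2) = $-2
  target = base 0x95de + off 0x04 + 2 + imm -2 = 0x95e2

0x95e2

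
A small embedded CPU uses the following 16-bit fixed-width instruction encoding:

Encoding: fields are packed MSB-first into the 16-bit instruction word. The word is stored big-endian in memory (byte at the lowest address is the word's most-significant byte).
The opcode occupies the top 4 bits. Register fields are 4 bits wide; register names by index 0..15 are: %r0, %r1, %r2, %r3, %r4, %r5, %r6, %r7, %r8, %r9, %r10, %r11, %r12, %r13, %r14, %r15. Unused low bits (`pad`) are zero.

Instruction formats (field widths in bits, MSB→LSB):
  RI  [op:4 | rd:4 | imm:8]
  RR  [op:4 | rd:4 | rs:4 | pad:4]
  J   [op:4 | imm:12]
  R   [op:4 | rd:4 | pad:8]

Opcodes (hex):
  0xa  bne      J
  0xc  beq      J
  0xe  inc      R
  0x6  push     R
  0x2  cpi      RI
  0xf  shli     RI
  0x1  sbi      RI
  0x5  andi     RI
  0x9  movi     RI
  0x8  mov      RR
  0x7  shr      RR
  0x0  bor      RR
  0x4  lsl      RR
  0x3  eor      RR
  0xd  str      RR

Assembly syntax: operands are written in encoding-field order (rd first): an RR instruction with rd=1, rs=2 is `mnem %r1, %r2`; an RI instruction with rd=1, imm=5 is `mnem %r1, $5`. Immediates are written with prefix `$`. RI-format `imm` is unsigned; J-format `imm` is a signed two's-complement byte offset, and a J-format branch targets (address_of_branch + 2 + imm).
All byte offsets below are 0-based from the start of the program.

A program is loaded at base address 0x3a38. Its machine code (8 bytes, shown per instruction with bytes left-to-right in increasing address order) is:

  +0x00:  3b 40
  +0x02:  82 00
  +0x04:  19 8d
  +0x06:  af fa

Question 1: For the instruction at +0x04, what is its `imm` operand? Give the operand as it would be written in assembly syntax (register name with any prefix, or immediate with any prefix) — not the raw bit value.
[04] 19 8d → 0x198d
  op=0x198d>>12=0x1 ⇒ sbi (RI)
  rd@[11:8]=0x9 ⇒ %r9
  imm@[7:0]=0x8d ⇒ $141

$141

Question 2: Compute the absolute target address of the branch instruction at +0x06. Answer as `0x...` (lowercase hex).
+0x06: af fa ⇒ word 0xaffa (big)
  top 4b → 0xa → bne [J]
  imm: (w>>0)&0xfff=0xffa (s12→-6) → $-6
  target = base 0x3a38 + off 0x06 + 2 + imm -6 = 0x3a3a

0x3a3a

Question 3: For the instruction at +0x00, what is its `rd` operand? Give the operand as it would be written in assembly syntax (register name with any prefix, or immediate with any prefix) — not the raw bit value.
[00] 3b 40 → 0x3b40
  top 4b → 0x3 → eor [RR]
  [11:8] rd=11 = %r11
  [7:4] rs=4 = %r4

%r11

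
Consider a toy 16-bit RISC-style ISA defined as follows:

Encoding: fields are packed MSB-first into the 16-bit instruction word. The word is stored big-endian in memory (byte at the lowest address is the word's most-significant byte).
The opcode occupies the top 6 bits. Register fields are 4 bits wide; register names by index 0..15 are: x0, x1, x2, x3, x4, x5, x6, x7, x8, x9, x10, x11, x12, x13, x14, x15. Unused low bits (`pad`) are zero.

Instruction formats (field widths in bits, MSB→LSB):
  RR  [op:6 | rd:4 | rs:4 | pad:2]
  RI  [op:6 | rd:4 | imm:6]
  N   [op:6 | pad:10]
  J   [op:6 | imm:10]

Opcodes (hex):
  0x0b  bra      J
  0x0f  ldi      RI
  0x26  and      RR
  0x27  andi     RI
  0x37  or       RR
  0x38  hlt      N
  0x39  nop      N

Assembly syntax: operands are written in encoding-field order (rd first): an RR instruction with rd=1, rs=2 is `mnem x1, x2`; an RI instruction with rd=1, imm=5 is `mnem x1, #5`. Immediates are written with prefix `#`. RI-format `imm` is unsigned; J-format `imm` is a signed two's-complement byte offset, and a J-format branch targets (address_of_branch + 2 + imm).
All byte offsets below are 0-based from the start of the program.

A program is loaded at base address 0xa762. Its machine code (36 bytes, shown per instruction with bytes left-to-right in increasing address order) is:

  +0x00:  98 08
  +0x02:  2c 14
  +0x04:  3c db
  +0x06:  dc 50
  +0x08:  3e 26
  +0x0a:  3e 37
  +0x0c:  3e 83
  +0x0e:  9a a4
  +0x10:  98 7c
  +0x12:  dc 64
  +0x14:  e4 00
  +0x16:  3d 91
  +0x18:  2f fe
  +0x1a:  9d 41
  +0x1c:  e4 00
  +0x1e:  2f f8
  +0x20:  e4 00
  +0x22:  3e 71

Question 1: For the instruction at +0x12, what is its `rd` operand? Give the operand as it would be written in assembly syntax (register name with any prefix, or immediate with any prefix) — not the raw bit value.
[12] dc 64 → 0xdc64
  op=0xdc64>>10=0x37 ⇒ or (RR)
  [9:6] rd=1 = x1
  [5:2] rs=9 = x9

x1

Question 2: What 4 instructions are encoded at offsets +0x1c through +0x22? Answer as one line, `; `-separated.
off 0x1c: read e4 00 as big → 0xe400
  op=0xe400>>10=0x39 ⇒ nop (N)
off 0x1e: read 2f f8 as big → 0x2ff8
  op=0x2ff8>>10=0xb ⇒ bra (J)
  imm@[9:0]=0x3f8 (s10→-8) ⇒ #-8
off 0x20: read e4 00 as big → 0xe400
  op=0xe400>>10=0x39 ⇒ nop (N)
off 0x22: read 3e 71 as big → 0x3e71
  op=0x3e71>>10=0xf ⇒ ldi (RI)
  rd@[9:6]=0x9 ⇒ x9
  imm@[5:0]=0x31 ⇒ #49

nop; bra #-8; nop; ldi x9, #49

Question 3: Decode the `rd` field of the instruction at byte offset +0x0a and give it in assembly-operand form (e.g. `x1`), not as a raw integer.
x8

+0x0a: 3e 37 ⇒ word 0x3e37 (big)
  top 6b → 0xf → ldi [RI]
  rd: (w>>6)&0xf=0x8 → x8
  imm: (w>>0)&0x3f=0x37 → #55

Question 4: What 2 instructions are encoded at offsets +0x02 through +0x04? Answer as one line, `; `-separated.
@+02  big-endian(2c 14) = 0x2c14
  opcode bits[15:10]=0xb: bra/J
  imm: (w>>0)&0x3ff=0x14 → #20
@+04  big-endian(3c db) = 0x3cdb
  opcode bits[15:10]=0xf: ldi/RI
  rd: (w>>6)&0xf=0x3 → x3
  imm: (w>>0)&0x3f=0x1b → #27

bra #20; ldi x3, #27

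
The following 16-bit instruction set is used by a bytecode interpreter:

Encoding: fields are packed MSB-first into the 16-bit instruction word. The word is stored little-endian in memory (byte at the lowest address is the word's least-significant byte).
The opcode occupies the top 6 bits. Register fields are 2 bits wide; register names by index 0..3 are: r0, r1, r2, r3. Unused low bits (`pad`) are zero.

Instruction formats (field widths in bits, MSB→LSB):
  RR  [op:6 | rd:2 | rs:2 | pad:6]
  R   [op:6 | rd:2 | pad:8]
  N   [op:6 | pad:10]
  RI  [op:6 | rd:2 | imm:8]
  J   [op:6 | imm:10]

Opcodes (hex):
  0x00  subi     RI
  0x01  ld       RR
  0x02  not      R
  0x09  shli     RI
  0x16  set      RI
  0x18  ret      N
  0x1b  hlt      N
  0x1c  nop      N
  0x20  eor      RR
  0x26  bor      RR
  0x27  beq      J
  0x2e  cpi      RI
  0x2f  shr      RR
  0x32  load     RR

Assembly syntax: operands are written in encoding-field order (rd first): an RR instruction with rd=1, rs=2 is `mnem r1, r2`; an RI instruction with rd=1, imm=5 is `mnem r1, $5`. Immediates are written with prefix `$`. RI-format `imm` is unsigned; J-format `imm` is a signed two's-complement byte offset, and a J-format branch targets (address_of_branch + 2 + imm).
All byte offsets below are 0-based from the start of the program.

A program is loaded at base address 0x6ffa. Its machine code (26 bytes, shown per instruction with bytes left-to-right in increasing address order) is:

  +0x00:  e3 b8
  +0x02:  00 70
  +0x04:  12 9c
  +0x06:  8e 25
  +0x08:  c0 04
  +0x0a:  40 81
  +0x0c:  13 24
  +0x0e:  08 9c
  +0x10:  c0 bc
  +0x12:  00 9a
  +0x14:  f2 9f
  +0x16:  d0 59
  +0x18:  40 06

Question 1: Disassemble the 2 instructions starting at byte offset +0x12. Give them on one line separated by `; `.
off 0x12: read 00 9a as little → 0x9a00
  top 6b → 0x26 → bor [RR]
  rd: (w>>8)&0x3=0x2 → r2
  rs: (w>>6)&0x3=0x0 → r0
off 0x14: read f2 9f as little → 0x9ff2
  top 6b → 0x27 → beq [J]
  imm: (w>>0)&0x3ff=0x3f2 (s10→-14) → $-14

bor r2, r0; beq $-14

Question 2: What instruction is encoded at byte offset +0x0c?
+0x0c: 13 24 ⇒ word 0x2413 (little)
  top 6b → 0x9 → shli [RI]
  rd: (w>>8)&0x3=0x0 → r0
  imm: (w>>0)&0xff=0x13 → $19

shli r0, $19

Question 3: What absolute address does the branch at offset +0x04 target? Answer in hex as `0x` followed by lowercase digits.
0x7012

[04] 12 9c → 0x9c12
  op=0x9c12>>10=0x27 ⇒ beq (J)
  [9:0] imm=18 = $18
  target = base 0x6ffa + off 0x04 + 2 + imm 18 = 0x7012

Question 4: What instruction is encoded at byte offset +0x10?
[10] c0 bc → 0xbcc0
  op=0xbcc0>>10=0x2f ⇒ shr (RR)
  rd@[9:8]=0x0 ⇒ r0
  rs@[7:6]=0x3 ⇒ r3

shr r0, r3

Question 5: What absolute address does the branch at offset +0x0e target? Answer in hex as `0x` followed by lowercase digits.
0x7012

[0e] 08 9c → 0x9c08
  top 6b → 0x27 → beq [J]
  imm@[9:0]=0x8 ⇒ $8
  target = base 0x6ffa + off 0x0e + 2 + imm 8 = 0x7012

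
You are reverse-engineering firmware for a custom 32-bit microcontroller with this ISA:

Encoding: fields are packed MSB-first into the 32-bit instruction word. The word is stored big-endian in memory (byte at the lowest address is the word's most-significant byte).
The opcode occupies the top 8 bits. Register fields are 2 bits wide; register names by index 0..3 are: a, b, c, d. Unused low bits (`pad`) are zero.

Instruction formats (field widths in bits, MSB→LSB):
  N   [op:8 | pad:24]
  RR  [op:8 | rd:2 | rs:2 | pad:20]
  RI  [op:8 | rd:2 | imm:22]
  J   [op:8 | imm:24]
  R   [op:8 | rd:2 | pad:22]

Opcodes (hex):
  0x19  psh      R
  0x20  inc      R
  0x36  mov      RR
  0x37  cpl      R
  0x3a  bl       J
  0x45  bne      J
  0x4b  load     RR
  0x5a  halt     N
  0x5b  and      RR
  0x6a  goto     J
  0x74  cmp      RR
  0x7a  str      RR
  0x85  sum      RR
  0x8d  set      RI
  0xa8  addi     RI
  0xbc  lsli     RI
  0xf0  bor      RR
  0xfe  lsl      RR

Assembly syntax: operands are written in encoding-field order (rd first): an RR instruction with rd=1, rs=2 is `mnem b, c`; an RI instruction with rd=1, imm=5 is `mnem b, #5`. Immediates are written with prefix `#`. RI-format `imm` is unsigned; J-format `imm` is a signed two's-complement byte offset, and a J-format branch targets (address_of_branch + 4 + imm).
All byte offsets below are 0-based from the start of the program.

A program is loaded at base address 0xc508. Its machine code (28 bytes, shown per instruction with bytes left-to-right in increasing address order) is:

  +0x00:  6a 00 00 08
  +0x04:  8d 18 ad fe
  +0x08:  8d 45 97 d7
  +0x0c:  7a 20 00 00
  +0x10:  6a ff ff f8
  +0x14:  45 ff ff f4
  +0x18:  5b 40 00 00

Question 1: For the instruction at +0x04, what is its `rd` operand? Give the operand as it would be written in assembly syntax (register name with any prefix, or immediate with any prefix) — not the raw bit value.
off 0x04: read 8d 18 ad fe as big → 0x8d18adfe
  op=0x8d18adfe>>24=0x8d ⇒ set (RI)
  rd@[23:22]=0x0 ⇒ a
  imm@[21:0]=0x18adfe ⇒ #1617406

a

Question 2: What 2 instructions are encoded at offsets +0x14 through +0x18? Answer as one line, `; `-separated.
bne #-12; and b, a

off 0x14: read 45 ff ff f4 as big → 0x45fffff4
  opcode bits[31:24]=0x45: bne/J
  imm@[23:0]=0xfffff4 (s24→-12) ⇒ #-12
off 0x18: read 5b 40 00 00 as big → 0x5b400000
  opcode bits[31:24]=0x5b: and/RR
  rd@[23:22]=0x1 ⇒ b
  rs@[21:20]=0x0 ⇒ a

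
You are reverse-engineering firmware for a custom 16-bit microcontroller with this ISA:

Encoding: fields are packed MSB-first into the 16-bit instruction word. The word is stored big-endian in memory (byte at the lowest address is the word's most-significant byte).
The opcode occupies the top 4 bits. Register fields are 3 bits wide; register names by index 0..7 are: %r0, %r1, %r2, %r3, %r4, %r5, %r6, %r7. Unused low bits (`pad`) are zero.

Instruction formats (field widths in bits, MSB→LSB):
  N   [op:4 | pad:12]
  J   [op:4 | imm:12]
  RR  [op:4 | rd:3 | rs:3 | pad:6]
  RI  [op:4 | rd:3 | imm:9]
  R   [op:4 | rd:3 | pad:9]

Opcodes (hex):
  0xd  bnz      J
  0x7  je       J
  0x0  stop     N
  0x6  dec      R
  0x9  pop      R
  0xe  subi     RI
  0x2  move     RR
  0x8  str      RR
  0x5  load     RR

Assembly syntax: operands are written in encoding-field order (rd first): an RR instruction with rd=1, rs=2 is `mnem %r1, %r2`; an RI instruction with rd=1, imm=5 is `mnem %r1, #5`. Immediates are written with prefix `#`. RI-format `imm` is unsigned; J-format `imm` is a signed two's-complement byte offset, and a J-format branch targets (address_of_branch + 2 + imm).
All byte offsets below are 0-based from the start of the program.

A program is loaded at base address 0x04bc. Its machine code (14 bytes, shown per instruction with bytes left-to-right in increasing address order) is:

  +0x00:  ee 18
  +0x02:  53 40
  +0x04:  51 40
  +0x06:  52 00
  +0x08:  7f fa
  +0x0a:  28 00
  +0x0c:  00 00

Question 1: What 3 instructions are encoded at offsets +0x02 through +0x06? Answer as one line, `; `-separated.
+0x02: 53 40 ⇒ word 0x5340 (big)
  top 4b → 0x5 → load [RR]
  rd: (w>>9)&0x7=0x1 → %r1
  rs: (w>>6)&0x7=0x5 → %r5
+0x04: 51 40 ⇒ word 0x5140 (big)
  top 4b → 0x5 → load [RR]
  rd: (w>>9)&0x7=0x0 → %r0
  rs: (w>>6)&0x7=0x5 → %r5
+0x06: 52 00 ⇒ word 0x5200 (big)
  top 4b → 0x5 → load [RR]
  rd: (w>>9)&0x7=0x1 → %r1
  rs: (w>>6)&0x7=0x0 → %r0

load %r1, %r5; load %r0, %r5; load %r1, %r0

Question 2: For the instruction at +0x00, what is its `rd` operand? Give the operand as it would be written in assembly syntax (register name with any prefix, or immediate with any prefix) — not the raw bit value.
%r7

@+00  big-endian(ee 18) = 0xee18
  opcode bits[15:12]=0xe: subi/RI
  rd: (w>>9)&0x7=0x7 → %r7
  imm: (w>>0)&0x1ff=0x18 → #24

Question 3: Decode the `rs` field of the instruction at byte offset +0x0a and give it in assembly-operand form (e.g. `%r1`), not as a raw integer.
[0a] 28 00 → 0x2800
  opcode bits[15:12]=0x2: move/RR
  rd@[11:9]=0x4 ⇒ %r4
  rs@[8:6]=0x0 ⇒ %r0

%r0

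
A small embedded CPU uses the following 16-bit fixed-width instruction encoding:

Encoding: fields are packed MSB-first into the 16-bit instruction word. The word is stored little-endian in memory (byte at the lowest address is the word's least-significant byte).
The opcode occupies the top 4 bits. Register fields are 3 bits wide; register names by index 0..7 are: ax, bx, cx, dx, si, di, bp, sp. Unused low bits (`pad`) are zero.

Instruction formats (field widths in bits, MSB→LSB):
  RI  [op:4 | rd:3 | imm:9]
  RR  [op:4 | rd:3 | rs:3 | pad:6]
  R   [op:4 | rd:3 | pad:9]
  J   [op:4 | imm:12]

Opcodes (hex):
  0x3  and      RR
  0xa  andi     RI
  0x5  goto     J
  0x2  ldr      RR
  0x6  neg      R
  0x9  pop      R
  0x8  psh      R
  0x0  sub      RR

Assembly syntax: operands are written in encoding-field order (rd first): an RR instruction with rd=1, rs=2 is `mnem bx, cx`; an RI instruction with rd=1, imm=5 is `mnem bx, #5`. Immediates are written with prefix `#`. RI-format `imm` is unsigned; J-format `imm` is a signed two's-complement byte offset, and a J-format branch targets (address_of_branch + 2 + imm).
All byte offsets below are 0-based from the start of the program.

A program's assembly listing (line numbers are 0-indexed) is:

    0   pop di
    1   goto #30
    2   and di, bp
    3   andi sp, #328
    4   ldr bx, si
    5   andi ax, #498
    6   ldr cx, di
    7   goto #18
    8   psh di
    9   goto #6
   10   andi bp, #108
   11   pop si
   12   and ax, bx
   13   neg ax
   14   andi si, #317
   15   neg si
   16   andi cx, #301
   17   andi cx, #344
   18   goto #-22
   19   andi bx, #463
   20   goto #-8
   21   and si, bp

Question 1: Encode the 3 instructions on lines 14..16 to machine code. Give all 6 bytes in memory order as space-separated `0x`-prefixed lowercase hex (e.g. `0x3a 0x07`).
14. andi fields op=0xa:4|rd=4:3|imm=317:9 → word a93dh → 3d a9
15. neg fields op=0x6:4|rd=4:3|pad=0:9 → word 6800h → 00 68
16. andi fields op=0xa:4|rd=2:3|imm=301:9 → word a52dh → 2d a5

0x3d 0xa9 0x00 0x68 0x2d 0xa5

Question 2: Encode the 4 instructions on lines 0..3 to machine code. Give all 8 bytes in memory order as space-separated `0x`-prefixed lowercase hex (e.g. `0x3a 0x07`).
0x00 0x9a 0x1e 0x50 0x80 0x3b 0x48 0xaf

line 0 (pop): pack op=0x9:4|rd=5:3|pad=0:9 = 0x9a00; little→ 00 9a
line 1 (goto): pack op=0x5:4|imm=30:12 = 0x501e; little→ 1e 50
line 2 (and): pack op=0x3:4|rd=5:3|rs=6:3|pad=0:6 = 0x3b80; little→ 80 3b
line 3 (andi): pack op=0xa:4|rd=7:3|imm=328:9 = 0xaf48; little→ 48 af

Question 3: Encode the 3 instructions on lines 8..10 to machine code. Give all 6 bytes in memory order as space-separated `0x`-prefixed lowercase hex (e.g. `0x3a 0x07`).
8. psh fields op=0x8:4|rd=5:3|pad=0:9 → word 8a00h → 00 8a
9. goto fields op=0x5:4|imm=6:12 → word 5006h → 06 50
10. andi fields op=0xa:4|rd=6:3|imm=108:9 → word ac6ch → 6c ac

0x00 0x8a 0x06 0x50 0x6c 0xac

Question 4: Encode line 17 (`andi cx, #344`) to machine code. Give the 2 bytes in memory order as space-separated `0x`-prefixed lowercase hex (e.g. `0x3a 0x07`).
17. andi fields op=0xa:4|rd=2:3|imm=344:9 → word a558h → 58 a5

0x58 0xa5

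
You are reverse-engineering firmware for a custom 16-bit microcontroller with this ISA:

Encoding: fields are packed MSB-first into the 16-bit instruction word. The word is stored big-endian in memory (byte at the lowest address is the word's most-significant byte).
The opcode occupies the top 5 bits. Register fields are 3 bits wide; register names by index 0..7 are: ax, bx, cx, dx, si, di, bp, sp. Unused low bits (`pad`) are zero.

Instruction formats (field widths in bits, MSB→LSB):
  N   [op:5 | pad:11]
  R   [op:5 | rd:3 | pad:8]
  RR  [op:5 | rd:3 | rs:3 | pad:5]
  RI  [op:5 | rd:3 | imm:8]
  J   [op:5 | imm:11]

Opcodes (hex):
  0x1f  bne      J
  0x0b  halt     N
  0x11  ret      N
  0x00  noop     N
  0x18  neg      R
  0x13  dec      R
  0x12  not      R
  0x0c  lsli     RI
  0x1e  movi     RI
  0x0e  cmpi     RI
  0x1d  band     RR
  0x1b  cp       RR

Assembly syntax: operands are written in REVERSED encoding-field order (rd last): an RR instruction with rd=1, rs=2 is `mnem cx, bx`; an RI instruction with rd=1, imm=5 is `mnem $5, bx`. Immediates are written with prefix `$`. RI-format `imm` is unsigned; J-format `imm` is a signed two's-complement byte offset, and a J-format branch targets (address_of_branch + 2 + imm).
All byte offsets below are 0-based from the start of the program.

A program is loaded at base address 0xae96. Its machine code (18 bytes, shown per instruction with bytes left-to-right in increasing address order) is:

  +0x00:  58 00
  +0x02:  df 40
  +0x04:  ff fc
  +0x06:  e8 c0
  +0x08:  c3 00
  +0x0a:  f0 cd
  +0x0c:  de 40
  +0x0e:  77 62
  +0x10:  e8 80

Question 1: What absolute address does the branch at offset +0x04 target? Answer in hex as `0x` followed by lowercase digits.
off 0x04: read ff fc as big → 0xfffc
  top 5b → 0x1f → bne [J]
  imm: (w>>0)&0x7ff=0x7fc (s11→-4) → $-4
  target = base 0xae96 + off 0x04 + 2 + imm -4 = 0xae98

0xae98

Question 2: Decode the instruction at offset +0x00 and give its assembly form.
halt

+0x00: 58 00 ⇒ word 0x5800 (big)
  top 5b → 0xb → halt [N]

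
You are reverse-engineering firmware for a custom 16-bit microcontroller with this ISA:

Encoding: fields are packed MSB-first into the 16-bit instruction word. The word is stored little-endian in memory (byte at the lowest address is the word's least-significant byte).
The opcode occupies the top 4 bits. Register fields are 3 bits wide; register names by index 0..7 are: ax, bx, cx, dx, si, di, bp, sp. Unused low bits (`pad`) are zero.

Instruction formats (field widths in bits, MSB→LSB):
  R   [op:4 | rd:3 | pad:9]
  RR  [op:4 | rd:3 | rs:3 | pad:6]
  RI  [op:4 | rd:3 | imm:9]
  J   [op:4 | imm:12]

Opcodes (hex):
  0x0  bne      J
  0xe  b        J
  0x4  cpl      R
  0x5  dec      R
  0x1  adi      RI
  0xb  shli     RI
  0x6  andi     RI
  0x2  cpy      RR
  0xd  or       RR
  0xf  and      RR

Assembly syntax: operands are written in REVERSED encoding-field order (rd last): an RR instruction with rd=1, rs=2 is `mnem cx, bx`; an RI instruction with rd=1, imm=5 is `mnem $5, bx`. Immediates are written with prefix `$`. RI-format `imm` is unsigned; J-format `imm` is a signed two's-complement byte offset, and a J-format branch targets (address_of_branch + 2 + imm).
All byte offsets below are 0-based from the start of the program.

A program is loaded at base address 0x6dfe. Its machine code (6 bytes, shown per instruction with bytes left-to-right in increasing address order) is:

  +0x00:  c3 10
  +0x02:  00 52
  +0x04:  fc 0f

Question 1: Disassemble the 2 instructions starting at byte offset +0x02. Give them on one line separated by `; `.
off 0x02: read 00 52 as little → 0x5200
  opcode bits[15:12]=0x5: dec/R
  rd: (w>>9)&0x7=0x1 → bx
off 0x04: read fc 0f as little → 0x0ffc
  opcode bits[15:12]=0x0: bne/J
  imm: (w>>0)&0xfff=0xffc (s12→-4) → $-4

dec bx; bne $-4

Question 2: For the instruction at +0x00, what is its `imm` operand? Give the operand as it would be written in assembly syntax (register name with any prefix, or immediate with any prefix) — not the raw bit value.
$195

+0x00: c3 10 ⇒ word 0x10c3 (little)
  opcode bits[15:12]=0x1: adi/RI
  [11:9] rd=0 = ax
  [8:0] imm=195 = $195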